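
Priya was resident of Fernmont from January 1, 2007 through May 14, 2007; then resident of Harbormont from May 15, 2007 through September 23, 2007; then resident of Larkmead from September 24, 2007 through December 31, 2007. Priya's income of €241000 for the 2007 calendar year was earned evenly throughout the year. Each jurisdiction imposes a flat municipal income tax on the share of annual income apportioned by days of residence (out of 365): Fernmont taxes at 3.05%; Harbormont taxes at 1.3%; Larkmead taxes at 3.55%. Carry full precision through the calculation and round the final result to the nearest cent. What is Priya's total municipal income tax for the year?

Fernmont, January 1 – May 14, 2007: 134 days → €241000 × 3.05% × 134/365 = €2698.5397
Harbormont, May 15 – September 23, 2007: 132 days → €241000 × 1.3% × 132/365 = €1133.0301
Larkmead, September 24 – December 31, 2007: 99 days → €241000 × 3.55% × 99/365 = €2320.5329
Total = €6152.1027

€6152.10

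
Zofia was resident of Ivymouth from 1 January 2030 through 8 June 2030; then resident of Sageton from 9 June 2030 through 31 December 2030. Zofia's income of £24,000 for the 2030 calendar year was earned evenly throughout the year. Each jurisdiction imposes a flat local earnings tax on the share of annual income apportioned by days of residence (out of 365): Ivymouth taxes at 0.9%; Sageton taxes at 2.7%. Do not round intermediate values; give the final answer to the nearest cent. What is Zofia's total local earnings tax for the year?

£459.81

Ivymouth, 1 January – 8 June 2030: 159 days → £24,000 × 0.9% × 159/365 = £94.0932
Sageton, 9 June – 31 December 2030: 206 days → £24,000 × 2.7% × 206/365 = £365.7205
Total = £459.8137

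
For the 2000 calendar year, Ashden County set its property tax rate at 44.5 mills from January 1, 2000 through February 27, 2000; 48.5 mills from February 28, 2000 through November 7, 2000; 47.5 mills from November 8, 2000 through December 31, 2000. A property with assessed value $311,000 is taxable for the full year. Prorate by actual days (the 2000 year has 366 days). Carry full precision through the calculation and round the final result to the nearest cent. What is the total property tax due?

January 1 – February 27, 2000: 58 days at 44.5 mills → $311,000 × 4.45% × 58/366 = $2,193.1448
February 28 – November 7, 2000: 254 days at 48.5 mills → $311,000 × 4.85% × 254/366 = $10,467.7842
November 8 – December 31, 2000: 54 days at 47.5 mills → $311,000 × 4.75% × 54/366 = $2,179.5492
Total = $14,840.4781

$14,840.48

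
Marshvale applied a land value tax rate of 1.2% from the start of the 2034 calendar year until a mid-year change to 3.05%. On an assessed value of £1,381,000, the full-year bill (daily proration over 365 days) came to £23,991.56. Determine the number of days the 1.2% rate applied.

259 days

Let d = days at the first rate; then 365 − d days at the second rate.
£1,381,000 × [1.2%·d + 3.05%·(365−d)] / 365 = £23,991.56
Solving gives d = 259, so the new rate took effect on 17 September 2034.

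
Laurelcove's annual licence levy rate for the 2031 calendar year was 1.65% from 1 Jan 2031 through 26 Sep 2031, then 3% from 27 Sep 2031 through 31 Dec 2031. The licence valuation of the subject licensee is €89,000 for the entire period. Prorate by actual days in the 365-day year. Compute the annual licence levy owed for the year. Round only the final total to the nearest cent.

€1,784.51

1 Jan – 26 Sep 2031: 269 days at 1.65% → €89,000 × 1.65% × 269/365 = €1,082.2644
27 Sep – 31 Dec 2031: 96 days at 3% → €89,000 × 3% × 96/365 = €702.2466
Total = €1,784.5110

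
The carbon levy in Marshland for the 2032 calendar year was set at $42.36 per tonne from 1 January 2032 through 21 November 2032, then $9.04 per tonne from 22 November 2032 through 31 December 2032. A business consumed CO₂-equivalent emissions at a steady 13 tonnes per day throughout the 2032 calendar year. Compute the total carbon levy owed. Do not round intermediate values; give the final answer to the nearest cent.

1 January – 21 November 2032: 326 days × 13 tonnes/day = 4,238 tonnes at $42.36/tonne → $179521.68
22 November – 31 December 2032: 40 days × 13 tonnes/day = 520 tonnes at $9.04/tonne → $4700.80

$184222.48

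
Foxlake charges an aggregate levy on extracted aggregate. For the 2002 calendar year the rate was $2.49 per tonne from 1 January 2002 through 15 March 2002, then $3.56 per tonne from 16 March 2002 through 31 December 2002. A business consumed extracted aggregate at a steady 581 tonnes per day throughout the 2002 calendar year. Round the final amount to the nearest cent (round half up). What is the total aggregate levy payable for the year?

1 January – 15 March 2002: 74 days × 581 tonnes/day = 42,994 tonnes at $2.49/tonne → $107,055.06
16 March – 31 December 2002: 291 days × 581 tonnes/day = 169,071 tonnes at $3.56/tonne → $601,892.76

$708,947.82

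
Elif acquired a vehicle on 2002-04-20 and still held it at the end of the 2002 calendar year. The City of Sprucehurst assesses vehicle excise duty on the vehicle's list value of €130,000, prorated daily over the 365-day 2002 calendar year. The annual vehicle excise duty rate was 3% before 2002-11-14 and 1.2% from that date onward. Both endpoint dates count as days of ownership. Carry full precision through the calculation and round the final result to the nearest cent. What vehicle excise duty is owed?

€2,427.62

2002-04-20 to 2002-11-13: 208 days at 3% → €130,000 × 3% × 208/365 = €2,222.4658
2002-11-14 to 2002-12-31: 48 days at 1.2% → €130,000 × 1.2% × 48/365 = €205.1507
Total = €2,427.6164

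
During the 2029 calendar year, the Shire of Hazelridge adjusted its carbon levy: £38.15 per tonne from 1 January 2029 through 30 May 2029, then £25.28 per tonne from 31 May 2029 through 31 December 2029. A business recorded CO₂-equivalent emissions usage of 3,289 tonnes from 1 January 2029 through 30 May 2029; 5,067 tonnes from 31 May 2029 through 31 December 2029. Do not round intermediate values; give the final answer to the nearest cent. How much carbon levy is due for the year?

£253569.11

1 January – 30 May 2029: 3,289 tonnes at £38.15/tonne → £125475.35
31 May – 31 December 2029: 5,067 tonnes at £25.28/tonne → £128093.76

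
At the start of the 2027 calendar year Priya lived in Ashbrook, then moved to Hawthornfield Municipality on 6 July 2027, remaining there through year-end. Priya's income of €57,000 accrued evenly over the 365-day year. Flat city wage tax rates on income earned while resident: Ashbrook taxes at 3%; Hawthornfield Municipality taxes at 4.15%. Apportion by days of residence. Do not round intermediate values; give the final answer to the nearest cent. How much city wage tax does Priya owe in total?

Ashbrook, 1 January – 5 July 2027: 186 days → €57,000 × 3% × 186/365 = €871.3973
Hawthornfield Municipality, 6 July – 31 December 2027: 179 days → €57,000 × 4.15% × 179/365 = €1,160.0671
Total = €2,031.4644

€2,031.46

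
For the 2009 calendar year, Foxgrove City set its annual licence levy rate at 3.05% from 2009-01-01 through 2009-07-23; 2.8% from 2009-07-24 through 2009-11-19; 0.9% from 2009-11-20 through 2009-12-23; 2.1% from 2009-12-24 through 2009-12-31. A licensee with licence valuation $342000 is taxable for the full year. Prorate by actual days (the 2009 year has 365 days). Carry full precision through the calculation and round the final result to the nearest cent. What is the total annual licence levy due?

2009-01-01 to 2009-07-23: 204 days at 3.05% → $342000 × 3.05% × 204/365 = $5829.9288
2009-07-24 to 2009-11-19: 119 days at 2.8% → $342000 × 2.8% × 119/365 = $3122.0384
2009-11-20 to 2009-12-23: 34 days at 0.9% → $342000 × 0.9% × 34/365 = $286.7178
2009-12-24 to 2009-12-31: 8 days at 2.1% → $342000 × 2.1% × 8/365 = $157.4137
Total = $9396.0986

$9396.10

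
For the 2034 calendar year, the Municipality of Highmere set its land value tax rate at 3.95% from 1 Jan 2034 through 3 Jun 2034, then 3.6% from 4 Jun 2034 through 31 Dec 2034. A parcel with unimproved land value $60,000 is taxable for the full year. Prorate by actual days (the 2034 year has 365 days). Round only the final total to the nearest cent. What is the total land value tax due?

1 Jan – 3 Jun 2034: 154 days at 3.95% → $60,000 × 3.95% × 154/365 = $999.9452
4 Jun – 31 Dec 2034: 211 days at 3.6% → $60,000 × 3.6% × 211/365 = $1,248.6575
Total = $2,248.6027

$2,248.60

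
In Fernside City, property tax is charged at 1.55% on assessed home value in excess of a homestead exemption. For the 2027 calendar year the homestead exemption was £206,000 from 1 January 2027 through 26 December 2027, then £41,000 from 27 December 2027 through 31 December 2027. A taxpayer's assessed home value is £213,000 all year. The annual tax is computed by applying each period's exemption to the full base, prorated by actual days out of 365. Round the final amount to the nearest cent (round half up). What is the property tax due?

1 January – 26 December 2027: 360 days, exemption £206,000 → (£213,000 − £206,000) × 1.55% × 360/365 = £107.0137
27 December – 31 December 2027: 5 days, exemption £41,000 → (£213,000 − £41,000) × 1.55% × 5/365 = £36.5205
Total = £143.5342

£143.53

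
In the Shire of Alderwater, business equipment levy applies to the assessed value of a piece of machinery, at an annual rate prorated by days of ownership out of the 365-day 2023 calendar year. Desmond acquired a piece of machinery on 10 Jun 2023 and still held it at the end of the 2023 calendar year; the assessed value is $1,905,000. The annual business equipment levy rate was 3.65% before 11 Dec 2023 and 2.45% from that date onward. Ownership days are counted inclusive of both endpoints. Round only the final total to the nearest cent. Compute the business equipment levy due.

$37,737.27

10 Jun – 10 Dec 2023: 184 days at 3.65% → $1,905,000 × 3.65% × 184/365 = $35,052.0000
11 Dec – 31 Dec 2023: 21 days at 2.45% → $1,905,000 × 2.45% × 21/365 = $2,685.2671
Total = $37,737.2671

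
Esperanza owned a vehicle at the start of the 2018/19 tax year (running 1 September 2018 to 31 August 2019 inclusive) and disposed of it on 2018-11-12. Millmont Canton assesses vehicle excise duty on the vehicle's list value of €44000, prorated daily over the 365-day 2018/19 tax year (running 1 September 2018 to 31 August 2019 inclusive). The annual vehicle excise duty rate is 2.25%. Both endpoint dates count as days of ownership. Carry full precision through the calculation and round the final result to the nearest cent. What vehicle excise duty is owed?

€198.00

Days held (2018-09-01 to 2018-11-12): 73 out of 365
Tax = €44000 × 2.25% × 73/365 = €198.0000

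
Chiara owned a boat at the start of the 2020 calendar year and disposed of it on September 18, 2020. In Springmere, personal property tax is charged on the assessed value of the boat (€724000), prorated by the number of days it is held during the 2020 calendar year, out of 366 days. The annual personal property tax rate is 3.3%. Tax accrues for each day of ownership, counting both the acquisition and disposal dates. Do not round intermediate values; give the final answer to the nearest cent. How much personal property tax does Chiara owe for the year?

Days held (January 1 – September 18, 2020): 262 out of 366
Tax = €724000 × 3.3% × 262/366 = €17103.0164

€17103.02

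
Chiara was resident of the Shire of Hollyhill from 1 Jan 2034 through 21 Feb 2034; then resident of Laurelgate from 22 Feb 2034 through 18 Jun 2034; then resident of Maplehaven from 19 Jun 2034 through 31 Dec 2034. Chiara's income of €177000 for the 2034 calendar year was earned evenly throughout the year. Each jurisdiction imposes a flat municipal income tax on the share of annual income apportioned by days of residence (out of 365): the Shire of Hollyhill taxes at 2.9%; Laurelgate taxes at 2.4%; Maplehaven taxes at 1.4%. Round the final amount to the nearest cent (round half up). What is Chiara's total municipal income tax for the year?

The Shire of Hollyhill, 1 Jan – 21 Feb 2034: 52 days → €177000 × 2.9% × 52/365 = €731.2767
Laurelgate, 22 Feb – 18 Jun 2034: 117 days → €177000 × 2.4% × 117/365 = €1361.6877
Maplehaven, 19 Jun – 31 Dec 2034: 196 days → €177000 × 1.4% × 196/365 = €1330.6521
Total = €3423.6164

€3423.62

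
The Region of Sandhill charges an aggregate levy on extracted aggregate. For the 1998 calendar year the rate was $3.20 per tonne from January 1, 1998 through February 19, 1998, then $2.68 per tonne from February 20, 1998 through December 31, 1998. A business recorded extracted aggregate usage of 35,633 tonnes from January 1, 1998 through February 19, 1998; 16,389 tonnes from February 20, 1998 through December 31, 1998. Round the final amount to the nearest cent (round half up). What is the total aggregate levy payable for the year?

January 1 – February 19, 1998: 35,633 tonnes at $3.20/tonne → $114,025.60
February 20 – December 31, 1998: 16,389 tonnes at $2.68/tonne → $43,922.52

$157,948.12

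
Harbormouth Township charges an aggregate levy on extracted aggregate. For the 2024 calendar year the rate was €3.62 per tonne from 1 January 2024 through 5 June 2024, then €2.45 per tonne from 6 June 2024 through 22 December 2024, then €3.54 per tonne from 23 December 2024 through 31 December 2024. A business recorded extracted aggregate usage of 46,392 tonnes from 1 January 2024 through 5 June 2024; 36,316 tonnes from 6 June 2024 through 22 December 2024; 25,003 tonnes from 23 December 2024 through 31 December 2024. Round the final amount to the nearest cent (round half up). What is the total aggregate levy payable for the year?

1 January – 5 June 2024: 46,392 tonnes at €3.62/tonne → €167939.04
6 June – 22 December 2024: 36,316 tonnes at €2.45/tonne → €88974.20
23 December – 31 December 2024: 25,003 tonnes at €3.54/tonne → €88510.62

€345423.86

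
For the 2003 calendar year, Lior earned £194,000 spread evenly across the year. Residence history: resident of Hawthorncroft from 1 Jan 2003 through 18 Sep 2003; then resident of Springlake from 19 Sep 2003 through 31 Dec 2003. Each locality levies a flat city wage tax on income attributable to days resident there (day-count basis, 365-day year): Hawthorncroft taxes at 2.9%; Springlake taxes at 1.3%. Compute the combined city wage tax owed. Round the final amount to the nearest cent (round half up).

£4,741.57

Hawthorncroft, 1 Jan – 18 Sep 2003: 261 days → £194,000 × 2.9% × 261/365 = £4,022.9753
Springlake, 19 Sep – 31 Dec 2003: 104 days → £194,000 × 1.3% × 104/365 = £718.5973
Total = £4,741.5726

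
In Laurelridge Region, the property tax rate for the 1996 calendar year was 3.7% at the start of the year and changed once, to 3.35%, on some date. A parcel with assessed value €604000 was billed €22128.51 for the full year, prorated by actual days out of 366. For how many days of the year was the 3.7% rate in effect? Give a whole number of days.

328 days

Let d = days at the first rate; then 366 − d days at the second rate.
€604000 × [3.7%·d + 3.35%·(366−d)] / 366 = €22128.51
Solving gives d = 328, so the new rate took effect on 24 November 1996.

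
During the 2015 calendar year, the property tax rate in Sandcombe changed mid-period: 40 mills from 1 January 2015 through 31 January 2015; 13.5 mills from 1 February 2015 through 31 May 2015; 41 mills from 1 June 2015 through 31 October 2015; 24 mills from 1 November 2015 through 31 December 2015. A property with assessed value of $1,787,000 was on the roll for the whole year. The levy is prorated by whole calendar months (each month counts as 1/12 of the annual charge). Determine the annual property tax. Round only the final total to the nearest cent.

1 January – 31 January 2015: 1 month at 40 mills → $1,787,000 × 4% × 1/12 = $5,956.6667
1 February – 31 May 2015: 4 months at 13.5 mills → $1,787,000 × 1.35% × 4/12 = $8,041.5000
1 June – 31 October 2015: 5 months at 41 mills → $1,787,000 × 4.1% × 5/12 = $30,527.9167
1 November – 31 December 2015: 2 months at 24 mills → $1,787,000 × 2.4% × 2/12 = $7,148.0000
Total = $51,674.0833

$51,674.08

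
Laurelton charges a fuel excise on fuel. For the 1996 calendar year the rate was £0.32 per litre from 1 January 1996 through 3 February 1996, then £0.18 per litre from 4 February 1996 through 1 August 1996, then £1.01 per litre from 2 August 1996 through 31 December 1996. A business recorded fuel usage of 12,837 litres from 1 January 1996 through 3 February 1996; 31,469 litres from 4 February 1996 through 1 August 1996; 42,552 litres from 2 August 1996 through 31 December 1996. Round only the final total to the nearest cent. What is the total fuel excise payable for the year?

£52,749.78

1 January – 3 February 1996: 12,837 litres at £0.32/litre → £4,107.84
4 February – 1 August 1996: 31,469 litres at £0.18/litre → £5,664.42
2 August – 31 December 1996: 42,552 litres at £1.01/litre → £42,977.52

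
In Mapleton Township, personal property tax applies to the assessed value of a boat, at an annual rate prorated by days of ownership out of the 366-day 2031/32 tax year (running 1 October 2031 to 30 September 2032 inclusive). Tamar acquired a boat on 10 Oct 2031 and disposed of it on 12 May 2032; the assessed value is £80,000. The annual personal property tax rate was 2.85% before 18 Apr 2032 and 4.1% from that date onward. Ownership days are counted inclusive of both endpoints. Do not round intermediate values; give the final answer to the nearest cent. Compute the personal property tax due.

£1,413.88

10 Oct 2031 – 17 Apr 2032: 191 days at 2.85% → £80,000 × 2.85% × 191/366 = £1,189.8361
18 Apr – 12 May 2032: 25 days at 4.1% → £80,000 × 4.1% × 25/366 = £224.0437
Total = £1,413.8798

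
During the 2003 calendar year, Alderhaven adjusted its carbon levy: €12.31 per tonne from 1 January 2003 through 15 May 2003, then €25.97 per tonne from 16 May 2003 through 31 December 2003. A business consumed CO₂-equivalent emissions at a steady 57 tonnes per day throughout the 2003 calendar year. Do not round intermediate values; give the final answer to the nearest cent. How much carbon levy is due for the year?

€435,192.15

1 January – 15 May 2003: 135 days × 57 tonnes/day = 7,695 tonnes at €12.31/tonne → €94,725.45
16 May – 31 December 2003: 230 days × 57 tonnes/day = 13,110 tonnes at €25.97/tonne → €340,466.70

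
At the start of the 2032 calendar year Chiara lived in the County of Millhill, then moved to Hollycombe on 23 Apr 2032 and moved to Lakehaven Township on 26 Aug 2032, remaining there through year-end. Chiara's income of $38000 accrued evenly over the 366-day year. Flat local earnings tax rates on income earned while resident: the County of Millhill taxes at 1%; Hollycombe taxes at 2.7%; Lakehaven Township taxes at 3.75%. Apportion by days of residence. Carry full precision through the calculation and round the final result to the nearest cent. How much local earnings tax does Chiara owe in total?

$966.09

The County of Millhill, 1 Jan – 22 Apr 2032: 113 days → $38000 × 1% × 113/366 = $117.3224
Hollycombe, 23 Apr – 25 Aug 2032: 125 days → $38000 × 2.7% × 125/366 = $350.4098
Lakehaven Township, 26 Aug – 31 Dec 2032: 128 days → $38000 × 3.75% × 128/366 = $498.3607
Total = $966.0929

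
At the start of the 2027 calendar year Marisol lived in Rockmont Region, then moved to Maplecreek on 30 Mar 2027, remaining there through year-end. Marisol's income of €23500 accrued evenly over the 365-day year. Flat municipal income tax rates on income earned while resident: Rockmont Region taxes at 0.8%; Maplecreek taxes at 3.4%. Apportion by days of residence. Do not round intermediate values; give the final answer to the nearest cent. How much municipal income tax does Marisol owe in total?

€651.69

Rockmont Region, 1 Jan – 29 Mar 2027: 88 days → €23500 × 0.8% × 88/365 = €45.3260
Maplecreek, 30 Mar – 31 Dec 2027: 277 days → €23500 × 3.4% × 277/365 = €606.3644
Total = €651.6904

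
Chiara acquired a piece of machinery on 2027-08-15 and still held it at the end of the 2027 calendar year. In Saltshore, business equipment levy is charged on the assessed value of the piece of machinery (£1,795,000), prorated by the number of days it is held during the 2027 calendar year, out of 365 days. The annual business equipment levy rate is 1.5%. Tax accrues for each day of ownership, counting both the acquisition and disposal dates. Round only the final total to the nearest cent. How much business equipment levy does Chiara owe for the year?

Days held (2027-08-15 to 2027-12-31): 139 out of 365
Tax = £1,795,000 × 1.5% × 139/365 = £10,253.6301

£10,253.63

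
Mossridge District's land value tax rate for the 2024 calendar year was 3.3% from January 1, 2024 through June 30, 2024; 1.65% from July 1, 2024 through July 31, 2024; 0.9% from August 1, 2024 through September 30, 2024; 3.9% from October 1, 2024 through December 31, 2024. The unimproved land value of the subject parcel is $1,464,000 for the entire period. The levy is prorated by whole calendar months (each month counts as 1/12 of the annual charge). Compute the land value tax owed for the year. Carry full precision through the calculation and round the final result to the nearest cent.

$42,639.00

January 1 – June 30, 2024: 6 months at 3.3% → $1,464,000 × 3.3% × 6/12 = $24,156.0000
July 1 – July 31, 2024: 1 month at 1.65% → $1,464,000 × 1.65% × 1/12 = $2,013.0000
August 1 – September 30, 2024: 2 months at 0.9% → $1,464,000 × 0.9% × 2/12 = $2,196.0000
October 1 – December 31, 2024: 3 months at 3.9% → $1,464,000 × 3.9% × 3/12 = $14,274.0000
Total = $42,639.0000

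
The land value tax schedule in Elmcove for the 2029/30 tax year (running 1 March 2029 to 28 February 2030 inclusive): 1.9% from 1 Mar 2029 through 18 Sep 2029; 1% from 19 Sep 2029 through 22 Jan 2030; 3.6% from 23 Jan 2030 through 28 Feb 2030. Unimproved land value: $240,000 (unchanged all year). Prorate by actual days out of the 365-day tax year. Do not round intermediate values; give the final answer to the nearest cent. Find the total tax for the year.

1 Mar – 18 Sep 2029: 202 days at 1.9% → $240,000 × 1.9% × 202/365 = $2,523.6164
19 Sep 2029 – 22 Jan 2030: 126 days at 1% → $240,000 × 1% × 126/365 = $828.4932
23 Jan – 28 Feb 2030: 37 days at 3.6% → $240,000 × 3.6% × 37/365 = $875.8356
Total = $4,227.9452

$4,227.95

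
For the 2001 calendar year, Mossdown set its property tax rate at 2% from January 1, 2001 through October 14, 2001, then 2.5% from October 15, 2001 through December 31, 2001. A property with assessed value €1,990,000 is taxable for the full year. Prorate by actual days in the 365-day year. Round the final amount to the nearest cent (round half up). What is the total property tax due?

January 1 – October 14, 2001: 287 days at 2% → €1,990,000 × 2% × 287/365 = €31,294.7945
October 15 – December 31, 2001: 78 days at 2.5% → €1,990,000 × 2.5% × 78/365 = €10,631.5068
Total = €41,926.3014

€41,926.30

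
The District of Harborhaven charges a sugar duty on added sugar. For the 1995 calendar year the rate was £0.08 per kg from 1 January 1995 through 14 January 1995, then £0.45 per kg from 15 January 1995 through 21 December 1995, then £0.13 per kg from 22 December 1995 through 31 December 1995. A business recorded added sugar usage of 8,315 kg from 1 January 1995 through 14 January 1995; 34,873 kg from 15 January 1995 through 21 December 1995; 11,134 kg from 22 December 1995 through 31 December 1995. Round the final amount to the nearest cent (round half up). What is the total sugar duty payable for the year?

£17,805.47

1 January – 14 January 1995: 8,315 kg at £0.08/kg → £665.20
15 January – 21 December 1995: 34,873 kg at £0.45/kg → £15,692.85
22 December – 31 December 1995: 11,134 kg at £0.13/kg → £1,447.42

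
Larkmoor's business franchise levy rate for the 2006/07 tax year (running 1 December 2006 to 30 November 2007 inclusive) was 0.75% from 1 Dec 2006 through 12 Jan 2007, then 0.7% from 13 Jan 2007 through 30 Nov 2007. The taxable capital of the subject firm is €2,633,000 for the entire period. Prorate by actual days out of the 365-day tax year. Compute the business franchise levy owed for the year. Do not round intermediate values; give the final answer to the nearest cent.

1 Dec 2006 – 12 Jan 2007: 43 days at 0.75% → €2,633,000 × 0.75% × 43/365 = €2,326.4178
13 Jan – 30 Nov 2007: 322 days at 0.7% → €2,633,000 × 0.7% × 322/365 = €16,259.6767
Total = €18,586.0945

€18,586.09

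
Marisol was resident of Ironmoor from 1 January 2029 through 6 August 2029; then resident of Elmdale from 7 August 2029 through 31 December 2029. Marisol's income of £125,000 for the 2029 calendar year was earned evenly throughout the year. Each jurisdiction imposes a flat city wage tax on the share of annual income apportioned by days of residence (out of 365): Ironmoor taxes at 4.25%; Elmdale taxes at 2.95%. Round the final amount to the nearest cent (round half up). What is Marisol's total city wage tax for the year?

Ironmoor, 1 January – 6 August 2029: 218 days → £125,000 × 4.25% × 218/365 = £3,172.9452
Elmdale, 7 August – 31 December 2029: 147 days → £125,000 × 2.95% × 147/365 = £1,485.1027
Total = £4,658.0479

£4,658.05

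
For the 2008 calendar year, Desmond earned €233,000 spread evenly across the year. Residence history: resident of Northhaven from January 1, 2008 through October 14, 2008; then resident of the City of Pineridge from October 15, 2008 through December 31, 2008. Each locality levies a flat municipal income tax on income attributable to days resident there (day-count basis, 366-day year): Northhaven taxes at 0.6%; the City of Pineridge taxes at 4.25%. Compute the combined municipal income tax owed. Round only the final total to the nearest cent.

€3,210.43

Northhaven, January 1 – October 14, 2008: 288 days → €233,000 × 0.6% × 288/366 = €1,100.0656
The City of Pineridge, October 15 – December 31, 2008: 78 days → €233,000 × 4.25% × 78/366 = €2,110.3689
Total = €3,210.4344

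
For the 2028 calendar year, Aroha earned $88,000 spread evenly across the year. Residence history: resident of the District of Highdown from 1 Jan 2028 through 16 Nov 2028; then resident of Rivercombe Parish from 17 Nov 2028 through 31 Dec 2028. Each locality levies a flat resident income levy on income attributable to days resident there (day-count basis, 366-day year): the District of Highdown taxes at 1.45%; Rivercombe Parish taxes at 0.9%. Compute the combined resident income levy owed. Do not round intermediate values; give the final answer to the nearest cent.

$1,216.49

The District of Highdown, 1 Jan – 16 Nov 2028: 321 days → $88,000 × 1.45% × 321/366 = $1,119.1148
Rivercombe Parish, 17 Nov – 31 Dec 2028: 45 days → $88,000 × 0.9% × 45/366 = $97.3770
Total = $1,216.4918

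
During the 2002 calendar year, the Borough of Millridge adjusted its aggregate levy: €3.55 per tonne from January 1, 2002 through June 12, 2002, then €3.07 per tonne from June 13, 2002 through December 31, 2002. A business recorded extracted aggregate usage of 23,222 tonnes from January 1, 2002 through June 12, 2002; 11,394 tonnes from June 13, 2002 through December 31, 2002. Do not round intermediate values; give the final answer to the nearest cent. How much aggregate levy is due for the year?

€117417.68

January 1 – June 12, 2002: 23,222 tonnes at €3.55/tonne → €82438.10
June 13 – December 31, 2002: 11,394 tonnes at €3.07/tonne → €34979.58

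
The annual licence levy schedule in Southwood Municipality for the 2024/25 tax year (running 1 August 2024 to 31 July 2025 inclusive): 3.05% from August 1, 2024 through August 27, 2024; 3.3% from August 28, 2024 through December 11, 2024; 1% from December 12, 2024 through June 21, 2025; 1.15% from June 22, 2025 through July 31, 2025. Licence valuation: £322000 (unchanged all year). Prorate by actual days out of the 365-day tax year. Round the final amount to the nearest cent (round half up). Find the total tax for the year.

August 1 – August 27, 2024: 27 days at 3.05% → £322000 × 3.05% × 27/365 = £726.4849
August 28 – December 11, 2024: 106 days at 3.3% → £322000 × 3.3% × 106/365 = £3085.9068
December 12, 2024 – June 21, 2025: 192 days at 1% → £322000 × 1% × 192/365 = £1693.8082
June 22 – July 31, 2025: 40 days at 1.15% → £322000 × 1.15% × 40/365 = £405.8082
Total = £5912.0082

£5912.01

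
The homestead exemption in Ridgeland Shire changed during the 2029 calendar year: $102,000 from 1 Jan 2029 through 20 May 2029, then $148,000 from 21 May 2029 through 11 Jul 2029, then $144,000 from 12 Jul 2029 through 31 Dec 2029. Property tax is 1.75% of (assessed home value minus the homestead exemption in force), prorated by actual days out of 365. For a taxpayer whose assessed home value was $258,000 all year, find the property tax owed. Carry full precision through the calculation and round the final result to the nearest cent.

1 Jan – 20 May 2029: 140 days, exemption $102,000 → ($258,000 − $102,000) × 1.75% × 140/365 = $1,047.1233
21 May – 11 Jul 2029: 52 days, exemption $148,000 → ($258,000 − $148,000) × 1.75% × 52/365 = $274.2466
12 Jul – 31 Dec 2029: 173 days, exemption $144,000 → ($258,000 − $144,000) × 1.75% × 173/365 = $945.5753
Total = $2,266.9452

$2,266.95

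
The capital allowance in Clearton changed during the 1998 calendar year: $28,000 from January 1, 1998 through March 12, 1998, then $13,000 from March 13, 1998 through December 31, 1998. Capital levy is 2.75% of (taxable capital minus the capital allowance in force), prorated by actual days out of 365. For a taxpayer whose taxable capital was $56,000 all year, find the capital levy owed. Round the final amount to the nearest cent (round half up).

January 1 – March 12, 1998: 71 days, exemption $28,000 → ($56,000 − $28,000) × 2.75% × 71/365 = $149.7808
March 13 – December 31, 1998: 294 days, exemption $13,000 → ($56,000 − $13,000) × 2.75% × 294/365 = $952.4795
Total = $1,102.2603

$1,102.26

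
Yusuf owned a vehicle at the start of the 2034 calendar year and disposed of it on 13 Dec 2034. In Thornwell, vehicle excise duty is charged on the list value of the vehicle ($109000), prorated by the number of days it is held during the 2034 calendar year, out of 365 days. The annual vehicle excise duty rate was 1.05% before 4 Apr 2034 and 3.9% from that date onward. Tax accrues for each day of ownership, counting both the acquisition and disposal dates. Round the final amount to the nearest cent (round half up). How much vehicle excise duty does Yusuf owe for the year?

1 Jan – 3 Apr 2034: 93 days at 1.05% → $109000 × 1.05% × 93/365 = $291.6123
4 Apr – 13 Dec 2034: 254 days at 3.9% → $109000 × 3.9% × 254/365 = $2958.2301
Total = $3249.8425

$3249.84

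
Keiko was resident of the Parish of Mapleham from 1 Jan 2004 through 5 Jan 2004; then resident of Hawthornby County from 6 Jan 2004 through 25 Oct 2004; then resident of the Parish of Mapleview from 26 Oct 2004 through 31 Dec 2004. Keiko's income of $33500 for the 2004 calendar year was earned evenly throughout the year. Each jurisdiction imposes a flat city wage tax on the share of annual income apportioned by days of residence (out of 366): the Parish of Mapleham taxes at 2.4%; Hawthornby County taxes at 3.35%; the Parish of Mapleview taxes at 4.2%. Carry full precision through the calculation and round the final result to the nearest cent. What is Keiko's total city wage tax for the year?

$1170.03

The Parish of Mapleham, 1 Jan – 5 Jan 2004: 5 days → $33500 × 2.4% × 5/366 = $10.9836
Hawthornby County, 6 Jan – 25 Oct 2004: 294 days → $33500 × 3.35% × 294/366 = $901.4795
The Parish of Mapleview, 26 Oct – 31 Dec 2004: 67 days → $33500 × 4.2% × 67/366 = $257.5656
Total = $1170.0287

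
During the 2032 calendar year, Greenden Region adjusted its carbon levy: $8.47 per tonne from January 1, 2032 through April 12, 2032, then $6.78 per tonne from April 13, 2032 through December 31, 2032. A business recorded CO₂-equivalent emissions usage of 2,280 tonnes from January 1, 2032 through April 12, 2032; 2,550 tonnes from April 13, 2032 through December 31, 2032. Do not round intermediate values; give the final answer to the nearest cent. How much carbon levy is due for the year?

$36600.60

January 1 – April 12, 2032: 2,280 tonnes at $8.47/tonne → $19311.60
April 13 – December 31, 2032: 2,550 tonnes at $6.78/tonne → $17289.00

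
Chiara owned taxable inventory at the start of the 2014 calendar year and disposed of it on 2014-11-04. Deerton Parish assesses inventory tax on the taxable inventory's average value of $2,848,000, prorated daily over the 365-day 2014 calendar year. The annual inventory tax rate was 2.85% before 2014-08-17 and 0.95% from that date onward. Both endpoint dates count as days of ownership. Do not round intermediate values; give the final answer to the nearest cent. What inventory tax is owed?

$56,632.28

2014-01-01 to 2014-08-16: 228 days at 2.85% → $2,848,000 × 2.85% × 228/365 = $50,702.2027
2014-08-17 to 2014-11-04: 80 days at 0.95% → $2,848,000 × 0.95% × 80/365 = $5,930.0822
Total = $56,632.2849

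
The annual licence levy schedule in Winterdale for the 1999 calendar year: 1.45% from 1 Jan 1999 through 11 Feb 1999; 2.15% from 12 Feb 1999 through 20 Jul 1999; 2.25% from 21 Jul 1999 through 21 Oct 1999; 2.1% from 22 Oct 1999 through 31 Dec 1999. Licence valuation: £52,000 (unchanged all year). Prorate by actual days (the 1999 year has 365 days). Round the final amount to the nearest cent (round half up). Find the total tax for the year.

1 Jan – 11 Feb 1999: 42 days at 1.45% → £52,000 × 1.45% × 42/365 = £86.7616
12 Feb – 20 Jul 1999: 159 days at 2.15% → £52,000 × 2.15% × 159/365 = £487.0192
21 Jul – 21 Oct 1999: 93 days at 2.25% → £52,000 × 2.25% × 93/365 = £298.1096
22 Oct – 31 Dec 1999: 71 days at 2.1% → £52,000 × 2.1% × 71/365 = £212.4164
Total = £1,084.3068

£1,084.31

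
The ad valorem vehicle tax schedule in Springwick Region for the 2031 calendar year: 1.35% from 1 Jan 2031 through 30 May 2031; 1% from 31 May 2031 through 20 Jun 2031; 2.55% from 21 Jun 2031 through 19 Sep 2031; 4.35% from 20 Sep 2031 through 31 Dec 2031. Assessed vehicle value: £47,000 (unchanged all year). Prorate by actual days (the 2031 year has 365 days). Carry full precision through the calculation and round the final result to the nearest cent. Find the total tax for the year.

£1,163.54

1 Jan – 30 May 2031: 150 days at 1.35% → £47,000 × 1.35% × 150/365 = £260.7534
31 May – 20 Jun 2031: 21 days at 1% → £47,000 × 1% × 21/365 = £27.0411
21 Jun – 19 Sep 2031: 91 days at 2.55% → £47,000 × 2.55% × 91/365 = £298.8041
20 Sep – 31 Dec 2031: 103 days at 4.35% → £47,000 × 4.35% × 103/365 = £576.9411
Total = £1,163.5397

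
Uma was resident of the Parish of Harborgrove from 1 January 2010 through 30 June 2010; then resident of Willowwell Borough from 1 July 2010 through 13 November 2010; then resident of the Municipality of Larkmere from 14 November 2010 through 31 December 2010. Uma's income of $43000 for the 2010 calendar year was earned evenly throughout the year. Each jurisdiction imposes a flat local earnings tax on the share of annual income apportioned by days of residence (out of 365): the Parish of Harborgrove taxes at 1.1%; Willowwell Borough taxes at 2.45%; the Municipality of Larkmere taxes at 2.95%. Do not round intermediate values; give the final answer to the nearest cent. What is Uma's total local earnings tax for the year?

The Parish of Harborgrove, 1 January – 30 June 2010: 181 days → $43000 × 1.1% × 181/365 = $234.5562
Willowwell Borough, 1 July – 13 November 2010: 136 days → $43000 × 2.45% × 136/365 = $392.5370
The Municipality of Larkmere, 14 November – 31 December 2010: 48 days → $43000 × 2.95% × 48/365 = $166.8164
Total = $793.9096

$793.91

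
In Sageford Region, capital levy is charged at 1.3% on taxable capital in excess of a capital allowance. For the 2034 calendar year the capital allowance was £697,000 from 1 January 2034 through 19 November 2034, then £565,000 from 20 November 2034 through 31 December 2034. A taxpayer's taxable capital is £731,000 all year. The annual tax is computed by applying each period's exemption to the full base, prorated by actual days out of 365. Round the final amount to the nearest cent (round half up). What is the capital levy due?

1 January – 19 November 2034: 323 days, exemption £697,000 → (£731,000 − £697,000) × 1.3% × 323/365 = £391.1397
20 November – 31 December 2034: 42 days, exemption £565,000 → (£731,000 − £565,000) × 1.3% × 42/365 = £248.3178
Total = £639.4575

£639.46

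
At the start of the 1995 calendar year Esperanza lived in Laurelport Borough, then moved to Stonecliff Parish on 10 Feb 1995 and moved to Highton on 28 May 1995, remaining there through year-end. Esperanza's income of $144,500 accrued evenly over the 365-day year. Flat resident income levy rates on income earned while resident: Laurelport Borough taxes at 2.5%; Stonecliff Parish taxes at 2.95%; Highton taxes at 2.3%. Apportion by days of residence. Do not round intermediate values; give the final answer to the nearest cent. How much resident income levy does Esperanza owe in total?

$3,630.51

Laurelport Borough, 1 Jan – 9 Feb 1995: 40 days → $144,500 × 2.5% × 40/365 = $395.8904
Stonecliff Parish, 10 Feb – 27 May 1995: 107 days → $144,500 × 2.95% × 107/365 = $1,249.6281
Highton, 28 May – 31 Dec 1995: 218 days → $144,500 × 2.3% × 218/365 = $1,984.9945
Total = $3,630.5130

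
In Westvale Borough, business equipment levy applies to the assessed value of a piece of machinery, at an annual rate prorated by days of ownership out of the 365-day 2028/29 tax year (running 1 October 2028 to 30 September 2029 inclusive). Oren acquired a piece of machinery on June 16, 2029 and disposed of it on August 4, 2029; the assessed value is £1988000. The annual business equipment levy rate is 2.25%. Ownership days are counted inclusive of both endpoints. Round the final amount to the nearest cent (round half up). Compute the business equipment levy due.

£6127.40

Days held (June 16 – August 4, 2029): 50 out of 365
Tax = £1988000 × 2.25% × 50/365 = £6127.3973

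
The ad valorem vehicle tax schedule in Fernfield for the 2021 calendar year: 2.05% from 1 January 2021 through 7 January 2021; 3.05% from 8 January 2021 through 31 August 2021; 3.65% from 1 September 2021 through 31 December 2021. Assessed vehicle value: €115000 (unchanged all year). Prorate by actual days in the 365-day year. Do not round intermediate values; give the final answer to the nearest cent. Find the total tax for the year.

1 January – 7 January 2021: 7 days at 2.05% → €115000 × 2.05% × 7/365 = €45.2123
8 January – 31 August 2021: 236 days at 3.05% → €115000 × 3.05% × 236/365 = €2267.8630
1 September – 31 December 2021: 122 days at 3.65% → €115000 × 3.65% × 122/365 = €1403.0000
Total = €3716.0753

€3716.08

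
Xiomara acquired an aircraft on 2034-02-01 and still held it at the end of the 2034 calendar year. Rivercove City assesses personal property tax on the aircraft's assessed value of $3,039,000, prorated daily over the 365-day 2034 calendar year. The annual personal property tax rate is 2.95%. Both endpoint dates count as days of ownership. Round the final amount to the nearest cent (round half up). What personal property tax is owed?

Days held (2034-02-01 to 2034-12-31): 334 out of 365
Tax = $3,039,000 × 2.95% × 334/365 = $82,036.3479

$82,036.35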